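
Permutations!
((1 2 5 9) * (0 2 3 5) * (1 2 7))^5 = (0 9 3 7 2 5 1)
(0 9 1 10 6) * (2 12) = [9, 10, 12, 3, 4, 5, 0, 7, 8, 1, 6, 11, 2] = (0 9 1 10 6)(2 12)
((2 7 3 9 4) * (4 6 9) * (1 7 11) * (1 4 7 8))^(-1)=(1 8)(2 4 11)(3 7)(6 9)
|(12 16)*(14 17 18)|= |(12 16)(14 17 18)|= 6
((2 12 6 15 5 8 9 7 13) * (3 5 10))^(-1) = (2 13 7 9 8 5 3 10 15 6 12)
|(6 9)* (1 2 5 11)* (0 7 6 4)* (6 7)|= |(0 6 9 4)(1 2 5 11)|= 4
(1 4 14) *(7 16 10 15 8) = (1 4 14)(7 16 10 15 8) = [0, 4, 2, 3, 14, 5, 6, 16, 7, 9, 15, 11, 12, 13, 1, 8, 10]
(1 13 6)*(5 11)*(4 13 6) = (1 6)(4 13)(5 11) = [0, 6, 2, 3, 13, 11, 1, 7, 8, 9, 10, 5, 12, 4]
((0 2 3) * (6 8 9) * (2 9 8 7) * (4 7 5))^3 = (0 5 2 9 4 3 6 7)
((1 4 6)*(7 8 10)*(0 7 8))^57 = ((0 7)(1 4 6)(8 10))^57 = (0 7)(8 10)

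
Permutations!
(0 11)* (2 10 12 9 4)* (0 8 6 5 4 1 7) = (0 11 8 6 5 4 2 10 12 9 1 7) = [11, 7, 10, 3, 2, 4, 5, 0, 6, 1, 12, 8, 9]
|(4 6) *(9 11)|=2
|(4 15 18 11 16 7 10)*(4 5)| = |(4 15 18 11 16 7 10 5)| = 8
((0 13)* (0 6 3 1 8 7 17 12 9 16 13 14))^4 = (1 12 6 7 16)(3 17 13 8 9)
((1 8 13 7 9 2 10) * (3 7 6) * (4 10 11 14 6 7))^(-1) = (1 10 4 3 6 14 11 2 9 7 13 8)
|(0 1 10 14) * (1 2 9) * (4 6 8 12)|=12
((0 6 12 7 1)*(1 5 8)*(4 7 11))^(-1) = (0 1 8 5 7 4 11 12 6)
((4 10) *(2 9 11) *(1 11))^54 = ((1 11 2 9)(4 10))^54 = (1 2)(9 11)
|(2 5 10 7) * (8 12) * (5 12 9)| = 7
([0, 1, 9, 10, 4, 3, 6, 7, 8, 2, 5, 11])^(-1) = [0, 1, 9, 5, 4, 10, 6, 7, 8, 2, 3, 11]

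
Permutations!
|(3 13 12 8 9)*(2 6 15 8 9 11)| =|(2 6 15 8 11)(3 13 12 9)| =20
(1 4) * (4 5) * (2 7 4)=[0, 5, 7, 3, 1, 2, 6, 4]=(1 5 2 7 4)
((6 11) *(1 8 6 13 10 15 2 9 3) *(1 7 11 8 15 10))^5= ((1 15 2 9 3 7 11 13)(6 8))^5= (1 7 2 13 3 15 11 9)(6 8)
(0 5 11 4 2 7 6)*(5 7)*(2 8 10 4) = [7, 1, 5, 3, 8, 11, 0, 6, 10, 9, 4, 2] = (0 7 6)(2 5 11)(4 8 10)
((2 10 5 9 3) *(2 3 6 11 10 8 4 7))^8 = ((2 8 4 7)(5 9 6 11 10))^8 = (5 11 9 10 6)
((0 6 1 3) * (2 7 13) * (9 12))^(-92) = (2 7 13)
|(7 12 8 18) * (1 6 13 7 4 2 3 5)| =|(1 6 13 7 12 8 18 4 2 3 5)| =11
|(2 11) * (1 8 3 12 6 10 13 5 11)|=10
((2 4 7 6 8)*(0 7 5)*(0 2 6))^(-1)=(0 7)(2 5 4)(6 8)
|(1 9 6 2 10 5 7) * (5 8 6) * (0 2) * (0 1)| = |(0 2 10 8 6 1 9 5 7)| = 9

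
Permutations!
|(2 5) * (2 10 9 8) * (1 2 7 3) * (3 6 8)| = |(1 2 5 10 9 3)(6 8 7)| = 6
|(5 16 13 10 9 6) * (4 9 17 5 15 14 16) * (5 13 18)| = |(4 9 6 15 14 16 18 5)(10 17 13)| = 24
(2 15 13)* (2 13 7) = (2 15 7) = [0, 1, 15, 3, 4, 5, 6, 2, 8, 9, 10, 11, 12, 13, 14, 7]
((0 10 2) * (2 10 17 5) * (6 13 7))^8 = ((0 17 5 2)(6 13 7))^8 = (17)(6 7 13)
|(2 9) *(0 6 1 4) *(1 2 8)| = 7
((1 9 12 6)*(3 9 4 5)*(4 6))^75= (12)(1 6)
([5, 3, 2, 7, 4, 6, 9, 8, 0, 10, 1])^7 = [7, 9, 2, 10, 4, 8, 0, 1, 3, 5, 6]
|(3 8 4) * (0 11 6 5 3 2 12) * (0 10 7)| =11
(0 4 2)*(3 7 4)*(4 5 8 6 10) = (0 3 7 5 8 6 10 4 2) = [3, 1, 0, 7, 2, 8, 10, 5, 6, 9, 4]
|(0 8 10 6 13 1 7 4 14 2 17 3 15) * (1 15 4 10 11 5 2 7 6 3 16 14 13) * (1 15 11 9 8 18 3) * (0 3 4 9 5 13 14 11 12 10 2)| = |(0 18 4 14 7 2 17 16 11 13 12 10 1 6 15 3 9 8 5)| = 19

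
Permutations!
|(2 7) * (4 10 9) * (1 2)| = 3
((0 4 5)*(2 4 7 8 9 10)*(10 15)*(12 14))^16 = ((0 7 8 9 15 10 2 4 5)(12 14))^16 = (0 4 10 9 7 5 2 15 8)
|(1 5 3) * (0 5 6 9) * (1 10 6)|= 6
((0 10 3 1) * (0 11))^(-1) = ((0 10 3 1 11))^(-1) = (0 11 1 3 10)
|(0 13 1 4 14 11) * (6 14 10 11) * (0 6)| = |(0 13 1 4 10 11 6 14)| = 8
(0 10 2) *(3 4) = (0 10 2)(3 4) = [10, 1, 0, 4, 3, 5, 6, 7, 8, 9, 2]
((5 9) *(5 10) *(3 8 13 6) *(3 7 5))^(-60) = ((3 8 13 6 7 5 9 10))^(-60) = (3 7)(5 8)(6 10)(9 13)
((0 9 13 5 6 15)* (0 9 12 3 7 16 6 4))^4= ((0 12 3 7 16 6 15 9 13 5 4))^4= (0 16 13 12 6 5 3 15 4 7 9)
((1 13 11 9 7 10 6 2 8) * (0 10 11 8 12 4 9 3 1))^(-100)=((0 10 6 2 12 4 9 7 11 3 1 13 8))^(-100)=(0 12 11 8 2 7 13 6 9 1 10 4 3)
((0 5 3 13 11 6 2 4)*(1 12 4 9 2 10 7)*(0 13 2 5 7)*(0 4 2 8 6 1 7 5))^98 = ((0 5 3 8 6 10 4 13 11 1 12 2 9))^98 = (0 13 5 11 3 1 8 12 6 2 10 9 4)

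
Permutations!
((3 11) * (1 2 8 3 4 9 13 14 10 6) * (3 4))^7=(1 10 13 4 2 6 14 9 8)(3 11)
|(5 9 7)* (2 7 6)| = |(2 7 5 9 6)| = 5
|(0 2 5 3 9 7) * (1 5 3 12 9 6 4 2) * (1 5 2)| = 5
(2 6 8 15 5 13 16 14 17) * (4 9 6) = (2 4 9 6 8 15 5 13 16 14 17) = [0, 1, 4, 3, 9, 13, 8, 7, 15, 6, 10, 11, 12, 16, 17, 5, 14, 2]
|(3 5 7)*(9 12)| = 6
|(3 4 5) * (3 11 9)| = 5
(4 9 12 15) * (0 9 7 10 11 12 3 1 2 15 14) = (0 9 3 1 2 15 4 7 10 11 12 14) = [9, 2, 15, 1, 7, 5, 6, 10, 8, 3, 11, 12, 14, 13, 0, 4]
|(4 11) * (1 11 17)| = 4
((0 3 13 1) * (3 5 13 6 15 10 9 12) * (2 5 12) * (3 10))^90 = ((0 12 10 9 2 5 13 1)(3 6 15))^90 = (15)(0 10 2 13)(1 12 9 5)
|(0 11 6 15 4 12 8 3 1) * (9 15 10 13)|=|(0 11 6 10 13 9 15 4 12 8 3 1)|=12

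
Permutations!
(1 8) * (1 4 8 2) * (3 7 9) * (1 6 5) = [0, 2, 6, 7, 8, 1, 5, 9, 4, 3] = (1 2 6 5)(3 7 9)(4 8)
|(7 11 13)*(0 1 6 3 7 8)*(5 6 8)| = |(0 1 8)(3 7 11 13 5 6)| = 6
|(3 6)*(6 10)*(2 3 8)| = |(2 3 10 6 8)| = 5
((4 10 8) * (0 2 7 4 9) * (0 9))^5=(0 8 10 4 7 2)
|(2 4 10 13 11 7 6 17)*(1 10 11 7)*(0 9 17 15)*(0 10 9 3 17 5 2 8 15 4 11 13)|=|(0 3 17 8 15 10)(1 9 5 2 11)(4 13 7 6)|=60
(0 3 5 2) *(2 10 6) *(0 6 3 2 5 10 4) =(0 2 6 5 4)(3 10) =[2, 1, 6, 10, 0, 4, 5, 7, 8, 9, 3]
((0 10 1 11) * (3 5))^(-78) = (0 1)(10 11)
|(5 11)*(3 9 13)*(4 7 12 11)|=|(3 9 13)(4 7 12 11 5)|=15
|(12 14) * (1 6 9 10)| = 4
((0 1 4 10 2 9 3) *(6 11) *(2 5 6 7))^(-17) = ((0 1 4 10 5 6 11 7 2 9 3))^(-17) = (0 6 3 5 9 10 2 4 7 1 11)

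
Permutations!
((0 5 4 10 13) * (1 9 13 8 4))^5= (13)(4 8 10)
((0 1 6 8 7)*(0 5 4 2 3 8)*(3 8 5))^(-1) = (0 6 1)(2 4 5 3 7 8)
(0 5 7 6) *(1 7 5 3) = (0 3 1 7 6) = [3, 7, 2, 1, 4, 5, 0, 6]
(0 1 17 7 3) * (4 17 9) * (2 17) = (0 1 9 4 2 17 7 3) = [1, 9, 17, 0, 2, 5, 6, 3, 8, 4, 10, 11, 12, 13, 14, 15, 16, 7]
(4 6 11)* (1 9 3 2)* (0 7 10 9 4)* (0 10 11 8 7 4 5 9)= [4, 5, 1, 2, 6, 9, 8, 11, 7, 3, 0, 10]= (0 4 6 8 7 11 10)(1 5 9 3 2)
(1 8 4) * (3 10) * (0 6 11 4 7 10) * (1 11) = (0 6 1 8 7 10 3)(4 11) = [6, 8, 2, 0, 11, 5, 1, 10, 7, 9, 3, 4]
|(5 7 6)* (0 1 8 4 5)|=7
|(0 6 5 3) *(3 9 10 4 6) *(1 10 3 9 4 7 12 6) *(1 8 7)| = 6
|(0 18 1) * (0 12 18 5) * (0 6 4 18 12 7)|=7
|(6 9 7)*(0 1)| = |(0 1)(6 9 7)| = 6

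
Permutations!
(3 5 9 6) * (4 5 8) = (3 8 4 5 9 6) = [0, 1, 2, 8, 5, 9, 3, 7, 4, 6]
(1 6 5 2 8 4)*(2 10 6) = (1 2 8 4)(5 10 6) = [0, 2, 8, 3, 1, 10, 5, 7, 4, 9, 6]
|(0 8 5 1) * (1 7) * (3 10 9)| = |(0 8 5 7 1)(3 10 9)| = 15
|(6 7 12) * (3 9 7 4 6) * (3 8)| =10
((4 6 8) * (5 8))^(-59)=(4 6 5 8)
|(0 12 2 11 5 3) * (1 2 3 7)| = |(0 12 3)(1 2 11 5 7)| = 15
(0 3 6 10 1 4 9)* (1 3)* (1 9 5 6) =[9, 4, 2, 1, 5, 6, 10, 7, 8, 0, 3] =(0 9)(1 4 5 6 10 3)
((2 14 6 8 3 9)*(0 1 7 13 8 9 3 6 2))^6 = ((0 1 7 13 8 6 9)(2 14))^6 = (14)(0 9 6 8 13 7 1)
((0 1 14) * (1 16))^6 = ((0 16 1 14))^6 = (0 1)(14 16)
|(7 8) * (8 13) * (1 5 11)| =3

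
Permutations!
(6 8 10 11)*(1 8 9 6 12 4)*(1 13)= (1 8 10 11 12 4 13)(6 9)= [0, 8, 2, 3, 13, 5, 9, 7, 10, 6, 11, 12, 4, 1]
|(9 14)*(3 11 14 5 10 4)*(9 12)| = 8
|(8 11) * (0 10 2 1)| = 4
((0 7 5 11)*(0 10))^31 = (0 7 5 11 10)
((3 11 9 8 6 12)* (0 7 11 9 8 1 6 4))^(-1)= (0 4 8 11 7)(1 9 3 12 6)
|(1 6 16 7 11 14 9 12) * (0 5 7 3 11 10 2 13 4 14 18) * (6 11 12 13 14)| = 16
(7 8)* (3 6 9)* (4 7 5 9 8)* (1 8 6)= (1 8 5 9 3)(4 7)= [0, 8, 2, 1, 7, 9, 6, 4, 5, 3]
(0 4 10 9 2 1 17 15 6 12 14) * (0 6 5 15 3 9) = (0 4 10)(1 17 3 9 2)(5 15)(6 12 14) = [4, 17, 1, 9, 10, 15, 12, 7, 8, 2, 0, 11, 14, 13, 6, 5, 16, 3]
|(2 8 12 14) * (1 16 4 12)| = 7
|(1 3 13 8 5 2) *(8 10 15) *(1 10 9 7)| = |(1 3 13 9 7)(2 10 15 8 5)| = 5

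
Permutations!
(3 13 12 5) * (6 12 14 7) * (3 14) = (3 13)(5 14 7 6 12) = [0, 1, 2, 13, 4, 14, 12, 6, 8, 9, 10, 11, 5, 3, 7]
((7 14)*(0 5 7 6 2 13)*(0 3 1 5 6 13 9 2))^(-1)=(0 6)(1 3 13 14 7 5)(2 9)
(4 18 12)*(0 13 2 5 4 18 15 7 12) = (0 13 2 5 4 15 7 12 18) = [13, 1, 5, 3, 15, 4, 6, 12, 8, 9, 10, 11, 18, 2, 14, 7, 16, 17, 0]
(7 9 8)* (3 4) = (3 4)(7 9 8) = [0, 1, 2, 4, 3, 5, 6, 9, 7, 8]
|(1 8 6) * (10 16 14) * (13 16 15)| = 15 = |(1 8 6)(10 15 13 16 14)|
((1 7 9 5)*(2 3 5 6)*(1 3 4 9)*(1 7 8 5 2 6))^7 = ((1 8 5 3 2 4 9))^7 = (9)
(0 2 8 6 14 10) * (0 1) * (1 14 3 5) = (0 2 8 6 3 5 1)(10 14) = [2, 0, 8, 5, 4, 1, 3, 7, 6, 9, 14, 11, 12, 13, 10]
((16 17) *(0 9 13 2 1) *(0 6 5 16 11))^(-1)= (0 11 17 16 5 6 1 2 13 9)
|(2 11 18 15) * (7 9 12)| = 12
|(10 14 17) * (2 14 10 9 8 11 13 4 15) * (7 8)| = 10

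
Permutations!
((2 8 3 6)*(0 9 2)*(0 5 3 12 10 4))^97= ((0 9 2 8 12 10 4)(3 6 5))^97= (0 4 10 12 8 2 9)(3 6 5)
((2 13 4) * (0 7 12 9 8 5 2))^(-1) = ((0 7 12 9 8 5 2 13 4))^(-1) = (0 4 13 2 5 8 9 12 7)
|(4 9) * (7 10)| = 2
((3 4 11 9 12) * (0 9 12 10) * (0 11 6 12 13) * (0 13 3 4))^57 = (13)(0 10 3 9 11)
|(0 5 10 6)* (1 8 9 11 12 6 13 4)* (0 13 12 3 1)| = |(0 5 10 12 6 13 4)(1 8 9 11 3)| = 35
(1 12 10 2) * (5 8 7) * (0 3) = (0 3)(1 12 10 2)(5 8 7) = [3, 12, 1, 0, 4, 8, 6, 5, 7, 9, 2, 11, 10]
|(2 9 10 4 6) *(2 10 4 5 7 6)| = |(2 9 4)(5 7 6 10)| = 12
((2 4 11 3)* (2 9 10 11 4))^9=(3 9 10 11)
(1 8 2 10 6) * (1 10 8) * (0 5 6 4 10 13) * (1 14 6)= (0 5 1 14 6 13)(2 8)(4 10)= [5, 14, 8, 3, 10, 1, 13, 7, 2, 9, 4, 11, 12, 0, 6]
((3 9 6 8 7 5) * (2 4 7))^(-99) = ((2 4 7 5 3 9 6 8))^(-99) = (2 9 7 8 3 4 6 5)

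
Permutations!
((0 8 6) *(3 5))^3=(8)(3 5)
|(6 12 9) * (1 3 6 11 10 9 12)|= |(12)(1 3 6)(9 11 10)|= 3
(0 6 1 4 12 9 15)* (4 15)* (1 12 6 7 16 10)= (0 7 16 10 1 15)(4 6 12 9)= [7, 15, 2, 3, 6, 5, 12, 16, 8, 4, 1, 11, 9, 13, 14, 0, 10]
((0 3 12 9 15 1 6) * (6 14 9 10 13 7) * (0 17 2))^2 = (0 12 13 6 2 3 10 7 17)(1 9)(14 15)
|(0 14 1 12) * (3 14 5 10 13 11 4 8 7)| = 12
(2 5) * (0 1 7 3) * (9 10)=(0 1 7 3)(2 5)(9 10)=[1, 7, 5, 0, 4, 2, 6, 3, 8, 10, 9]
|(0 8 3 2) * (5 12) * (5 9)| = |(0 8 3 2)(5 12 9)| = 12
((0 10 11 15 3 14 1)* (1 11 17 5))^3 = (0 5 10 1 17)(3 15 11 14)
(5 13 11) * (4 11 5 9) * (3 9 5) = (3 9 4 11 5 13) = [0, 1, 2, 9, 11, 13, 6, 7, 8, 4, 10, 5, 12, 3]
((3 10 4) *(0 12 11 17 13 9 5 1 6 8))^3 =(0 17 5 8 11 9 6 12 13 1) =((0 12 11 17 13 9 5 1 6 8)(3 10 4))^3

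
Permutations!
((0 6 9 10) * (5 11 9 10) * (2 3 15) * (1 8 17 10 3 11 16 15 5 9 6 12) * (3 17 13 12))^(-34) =(0 11 5 17 15)(1 13)(2 3 6 16 10)(8 12)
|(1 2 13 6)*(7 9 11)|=|(1 2 13 6)(7 9 11)|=12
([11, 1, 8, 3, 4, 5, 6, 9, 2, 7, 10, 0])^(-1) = [11, 1, 8, 3, 4, 5, 6, 9, 2, 7, 10, 0]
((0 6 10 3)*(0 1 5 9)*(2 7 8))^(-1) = ((0 6 10 3 1 5 9)(2 7 8))^(-1) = (0 9 5 1 3 10 6)(2 8 7)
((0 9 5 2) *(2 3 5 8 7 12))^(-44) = ((0 9 8 7 12 2)(3 5))^(-44) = (0 12 8)(2 7 9)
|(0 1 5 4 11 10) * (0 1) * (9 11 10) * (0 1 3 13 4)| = |(0 1 5)(3 13 4 10)(9 11)| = 12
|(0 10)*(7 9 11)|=|(0 10)(7 9 11)|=6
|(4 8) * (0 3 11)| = 6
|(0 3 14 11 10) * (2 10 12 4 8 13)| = |(0 3 14 11 12 4 8 13 2 10)| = 10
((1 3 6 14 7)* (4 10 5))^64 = ((1 3 6 14 7)(4 10 5))^64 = (1 7 14 6 3)(4 10 5)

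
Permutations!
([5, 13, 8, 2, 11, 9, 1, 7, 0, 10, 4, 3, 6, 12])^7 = (0 2 11 10 5 8 3 4 9)(1 6 12 13)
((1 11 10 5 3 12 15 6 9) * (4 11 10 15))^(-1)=((1 10 5 3 12 4 11 15 6 9))^(-1)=(1 9 6 15 11 4 12 3 5 10)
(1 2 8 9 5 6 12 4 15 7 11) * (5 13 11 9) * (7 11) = (1 2 8 5 6 12 4 15 11)(7 9 13) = [0, 2, 8, 3, 15, 6, 12, 9, 5, 13, 10, 1, 4, 7, 14, 11]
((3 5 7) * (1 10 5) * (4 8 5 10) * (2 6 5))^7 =((10)(1 4 8 2 6 5 7 3))^7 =(10)(1 3 7 5 6 2 8 4)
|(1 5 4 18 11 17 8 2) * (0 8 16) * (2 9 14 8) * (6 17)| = |(0 2 1 5 4 18 11 6 17 16)(8 9 14)| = 30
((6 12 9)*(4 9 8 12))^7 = ((4 9 6)(8 12))^7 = (4 9 6)(8 12)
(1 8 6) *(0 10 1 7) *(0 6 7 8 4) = [10, 4, 2, 3, 0, 5, 8, 6, 7, 9, 1] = (0 10 1 4)(6 8 7)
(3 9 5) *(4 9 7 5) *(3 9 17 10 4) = (3 7 5 9)(4 17 10) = [0, 1, 2, 7, 17, 9, 6, 5, 8, 3, 4, 11, 12, 13, 14, 15, 16, 10]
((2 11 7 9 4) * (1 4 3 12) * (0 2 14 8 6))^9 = (0 14 12 7)(1 9 2 8)(3 11 6 4)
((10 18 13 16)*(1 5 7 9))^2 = (1 7)(5 9)(10 13)(16 18)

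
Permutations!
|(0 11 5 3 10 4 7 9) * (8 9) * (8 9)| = 8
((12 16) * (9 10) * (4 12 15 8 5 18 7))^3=((4 12 16 15 8 5 18 7)(9 10))^3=(4 15 18 12 8 7 16 5)(9 10)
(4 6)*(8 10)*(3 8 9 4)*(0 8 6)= (0 8 10 9 4)(3 6)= [8, 1, 2, 6, 0, 5, 3, 7, 10, 4, 9]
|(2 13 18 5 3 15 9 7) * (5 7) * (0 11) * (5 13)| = |(0 11)(2 5 3 15 9 13 18 7)| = 8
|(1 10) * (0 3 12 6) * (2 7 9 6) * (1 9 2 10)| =|(0 3 12 10 9 6)(2 7)| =6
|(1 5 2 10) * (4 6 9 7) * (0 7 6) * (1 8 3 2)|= 12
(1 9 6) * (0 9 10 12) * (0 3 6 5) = (0 9 5)(1 10 12 3 6) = [9, 10, 2, 6, 4, 0, 1, 7, 8, 5, 12, 11, 3]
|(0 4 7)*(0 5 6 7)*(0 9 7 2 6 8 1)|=|(0 4 9 7 5 8 1)(2 6)|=14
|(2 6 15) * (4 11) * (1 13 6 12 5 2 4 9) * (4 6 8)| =|(1 13 8 4 11 9)(2 12 5)(6 15)| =6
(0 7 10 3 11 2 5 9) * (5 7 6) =(0 6 5 9)(2 7 10 3 11) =[6, 1, 7, 11, 4, 9, 5, 10, 8, 0, 3, 2]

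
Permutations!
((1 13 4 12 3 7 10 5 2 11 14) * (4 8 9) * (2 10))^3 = (1 9 3 11 13 4 7 14 8 12 2)(5 10)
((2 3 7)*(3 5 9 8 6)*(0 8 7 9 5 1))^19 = (0 3 2 8 9 1 6 7)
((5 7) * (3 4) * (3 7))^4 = (7)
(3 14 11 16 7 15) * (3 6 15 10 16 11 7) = (3 14 7 10 16)(6 15) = [0, 1, 2, 14, 4, 5, 15, 10, 8, 9, 16, 11, 12, 13, 7, 6, 3]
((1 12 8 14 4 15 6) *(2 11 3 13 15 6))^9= ((1 12 8 14 4 6)(2 11 3 13 15))^9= (1 14)(2 15 13 3 11)(4 12)(6 8)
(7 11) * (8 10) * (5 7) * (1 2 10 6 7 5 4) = [0, 2, 10, 3, 1, 5, 7, 11, 6, 9, 8, 4] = (1 2 10 8 6 7 11 4)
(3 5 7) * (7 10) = (3 5 10 7) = [0, 1, 2, 5, 4, 10, 6, 3, 8, 9, 7]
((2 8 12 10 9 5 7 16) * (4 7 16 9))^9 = (16)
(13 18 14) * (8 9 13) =(8 9 13 18 14) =[0, 1, 2, 3, 4, 5, 6, 7, 9, 13, 10, 11, 12, 18, 8, 15, 16, 17, 14]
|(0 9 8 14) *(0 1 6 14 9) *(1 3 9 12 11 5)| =9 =|(1 6 14 3 9 8 12 11 5)|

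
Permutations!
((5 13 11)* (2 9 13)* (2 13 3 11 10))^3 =((2 9 3 11 5 13 10))^3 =(2 11 10 3 13 9 5)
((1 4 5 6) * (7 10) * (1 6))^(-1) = ((1 4 5)(7 10))^(-1) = (1 5 4)(7 10)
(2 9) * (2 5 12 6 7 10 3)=(2 9 5 12 6 7 10 3)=[0, 1, 9, 2, 4, 12, 7, 10, 8, 5, 3, 11, 6]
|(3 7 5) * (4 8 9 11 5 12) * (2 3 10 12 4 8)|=12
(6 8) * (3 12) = (3 12)(6 8) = [0, 1, 2, 12, 4, 5, 8, 7, 6, 9, 10, 11, 3]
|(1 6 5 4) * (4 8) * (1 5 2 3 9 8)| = 8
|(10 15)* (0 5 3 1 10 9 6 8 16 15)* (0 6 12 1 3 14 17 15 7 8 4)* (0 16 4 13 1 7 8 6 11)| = |(0 5 14 17 15 9 12 7 6 13 1 10 11)(4 16 8)| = 39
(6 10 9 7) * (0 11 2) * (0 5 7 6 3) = (0 11 2 5 7 3)(6 10 9) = [11, 1, 5, 0, 4, 7, 10, 3, 8, 6, 9, 2]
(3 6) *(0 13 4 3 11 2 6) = (0 13 4 3)(2 6 11) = [13, 1, 6, 0, 3, 5, 11, 7, 8, 9, 10, 2, 12, 4]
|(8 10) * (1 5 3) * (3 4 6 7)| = 6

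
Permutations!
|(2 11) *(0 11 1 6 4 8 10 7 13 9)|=11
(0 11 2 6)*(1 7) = (0 11 2 6)(1 7) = [11, 7, 6, 3, 4, 5, 0, 1, 8, 9, 10, 2]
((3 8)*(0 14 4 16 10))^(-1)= ((0 14 4 16 10)(3 8))^(-1)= (0 10 16 4 14)(3 8)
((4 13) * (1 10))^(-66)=(13)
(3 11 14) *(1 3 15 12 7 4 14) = [0, 3, 2, 11, 14, 5, 6, 4, 8, 9, 10, 1, 7, 13, 15, 12] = (1 3 11)(4 14 15 12 7)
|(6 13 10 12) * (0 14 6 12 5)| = |(0 14 6 13 10 5)| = 6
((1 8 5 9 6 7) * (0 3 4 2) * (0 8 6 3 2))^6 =(0 4 3 9 5 8 2)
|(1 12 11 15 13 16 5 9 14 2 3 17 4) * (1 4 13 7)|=|(1 12 11 15 7)(2 3 17 13 16 5 9 14)|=40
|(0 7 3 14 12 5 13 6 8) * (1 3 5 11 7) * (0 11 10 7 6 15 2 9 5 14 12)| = 105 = |(0 1 3 12 10 7 14)(2 9 5 13 15)(6 8 11)|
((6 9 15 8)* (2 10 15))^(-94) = ((2 10 15 8 6 9))^(-94) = (2 15 6)(8 9 10)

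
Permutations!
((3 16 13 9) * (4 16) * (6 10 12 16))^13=(3 16 6 9 12 4 13 10)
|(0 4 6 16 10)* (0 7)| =|(0 4 6 16 10 7)| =6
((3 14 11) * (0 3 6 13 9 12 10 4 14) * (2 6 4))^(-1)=((0 3)(2 6 13 9 12 10)(4 14 11))^(-1)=(0 3)(2 10 12 9 13 6)(4 11 14)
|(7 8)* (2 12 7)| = |(2 12 7 8)| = 4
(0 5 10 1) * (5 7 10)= (0 7 10 1)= [7, 0, 2, 3, 4, 5, 6, 10, 8, 9, 1]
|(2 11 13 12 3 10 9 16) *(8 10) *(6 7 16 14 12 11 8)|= |(2 8 10 9 14 12 3 6 7 16)(11 13)|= 10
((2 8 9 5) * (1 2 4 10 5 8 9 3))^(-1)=((1 2 9 8 3)(4 10 5))^(-1)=(1 3 8 9 2)(4 5 10)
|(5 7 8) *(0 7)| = |(0 7 8 5)| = 4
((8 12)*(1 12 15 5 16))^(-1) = (1 16 5 15 8 12)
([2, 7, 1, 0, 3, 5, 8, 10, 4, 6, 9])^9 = (0 3 4 8 6 9 10 7 1 2)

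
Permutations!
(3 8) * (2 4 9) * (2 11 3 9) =(2 4)(3 8 9 11) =[0, 1, 4, 8, 2, 5, 6, 7, 9, 11, 10, 3]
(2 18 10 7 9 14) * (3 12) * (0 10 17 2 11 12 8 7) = (0 10)(2 18 17)(3 8 7 9 14 11 12) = [10, 1, 18, 8, 4, 5, 6, 9, 7, 14, 0, 12, 3, 13, 11, 15, 16, 2, 17]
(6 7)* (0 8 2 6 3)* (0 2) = (0 8)(2 6 7 3) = [8, 1, 6, 2, 4, 5, 7, 3, 0]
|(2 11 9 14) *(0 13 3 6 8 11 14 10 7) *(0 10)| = |(0 13 3 6 8 11 9)(2 14)(7 10)| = 14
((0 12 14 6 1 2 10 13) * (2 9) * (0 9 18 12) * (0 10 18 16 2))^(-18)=(0 13)(1 18 6 2 14 16 12)(9 10)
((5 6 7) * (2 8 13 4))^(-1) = (2 4 13 8)(5 7 6)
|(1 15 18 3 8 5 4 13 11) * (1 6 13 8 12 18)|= 6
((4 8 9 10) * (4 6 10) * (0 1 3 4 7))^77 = ((0 1 3 4 8 9 7)(6 10))^77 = (6 10)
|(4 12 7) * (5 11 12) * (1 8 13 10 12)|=|(1 8 13 10 12 7 4 5 11)|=9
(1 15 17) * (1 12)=[0, 15, 2, 3, 4, 5, 6, 7, 8, 9, 10, 11, 1, 13, 14, 17, 16, 12]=(1 15 17 12)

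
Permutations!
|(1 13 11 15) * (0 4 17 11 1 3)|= 6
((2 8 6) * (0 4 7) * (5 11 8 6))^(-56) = (0 4 7)(5 11 8)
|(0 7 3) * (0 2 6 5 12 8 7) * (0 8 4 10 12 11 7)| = 6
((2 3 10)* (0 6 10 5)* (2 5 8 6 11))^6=(0 10 8 2)(3 11 5 6)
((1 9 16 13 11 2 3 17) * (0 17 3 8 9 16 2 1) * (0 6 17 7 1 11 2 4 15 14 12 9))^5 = (0 2 16 7 8 13 1)(6 17)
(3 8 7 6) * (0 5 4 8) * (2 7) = (0 5 4 8 2 7 6 3) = [5, 1, 7, 0, 8, 4, 3, 6, 2]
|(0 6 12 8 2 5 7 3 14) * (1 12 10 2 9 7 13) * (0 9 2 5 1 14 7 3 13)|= 20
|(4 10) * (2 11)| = |(2 11)(4 10)| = 2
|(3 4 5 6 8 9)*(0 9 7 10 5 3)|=10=|(0 9)(3 4)(5 6 8 7 10)|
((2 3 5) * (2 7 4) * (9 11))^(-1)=(2 4 7 5 3)(9 11)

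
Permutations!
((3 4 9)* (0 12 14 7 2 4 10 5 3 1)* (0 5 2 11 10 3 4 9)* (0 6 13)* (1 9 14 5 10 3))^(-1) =(0 13 6 4 5 12)(1 3 11 7 14 2 10)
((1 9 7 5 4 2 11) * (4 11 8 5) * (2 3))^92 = ((1 9 7 4 3 2 8 5 11))^92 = (1 7 3 8 11 9 4 2 5)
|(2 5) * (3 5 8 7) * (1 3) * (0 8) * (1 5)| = |(0 8 7 5 2)(1 3)| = 10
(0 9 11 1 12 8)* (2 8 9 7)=(0 7 2 8)(1 12 9 11)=[7, 12, 8, 3, 4, 5, 6, 2, 0, 11, 10, 1, 9]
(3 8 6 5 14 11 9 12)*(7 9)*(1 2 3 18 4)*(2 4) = (1 4)(2 3 8 6 5 14 11 7 9 12 18) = [0, 4, 3, 8, 1, 14, 5, 9, 6, 12, 10, 7, 18, 13, 11, 15, 16, 17, 2]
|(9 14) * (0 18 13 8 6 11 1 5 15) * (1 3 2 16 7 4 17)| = 30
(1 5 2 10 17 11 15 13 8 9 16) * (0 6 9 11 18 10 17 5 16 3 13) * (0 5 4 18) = (0 6 9 3 13 8 11 15 5 2 17)(1 16)(4 18 10) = [6, 16, 17, 13, 18, 2, 9, 7, 11, 3, 4, 15, 12, 8, 14, 5, 1, 0, 10]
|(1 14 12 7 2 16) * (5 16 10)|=8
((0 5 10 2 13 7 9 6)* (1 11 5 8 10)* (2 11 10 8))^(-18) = ((0 2 13 7 9 6)(1 10 11 5))^(-18) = (13)(1 11)(5 10)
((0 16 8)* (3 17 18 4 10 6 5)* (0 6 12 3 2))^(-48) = (18)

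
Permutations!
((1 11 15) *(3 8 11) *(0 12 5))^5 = (15)(0 5 12)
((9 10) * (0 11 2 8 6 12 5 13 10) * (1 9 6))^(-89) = (0 11 2 8 1 9)(5 13 10 6 12)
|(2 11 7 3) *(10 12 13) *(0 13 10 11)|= |(0 13 11 7 3 2)(10 12)|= 6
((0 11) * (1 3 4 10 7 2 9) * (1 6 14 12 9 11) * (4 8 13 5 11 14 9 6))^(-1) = (0 11 5 13 8 3 1)(2 7 10 4 9 6 12 14)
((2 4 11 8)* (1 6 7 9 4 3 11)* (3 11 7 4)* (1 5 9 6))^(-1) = ((2 11 8)(3 7 6 4 5 9))^(-1) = (2 8 11)(3 9 5 4 6 7)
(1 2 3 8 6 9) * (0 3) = [3, 2, 0, 8, 4, 5, 9, 7, 6, 1] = (0 3 8 6 9 1 2)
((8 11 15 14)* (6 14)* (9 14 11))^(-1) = (6 15 11)(8 14 9)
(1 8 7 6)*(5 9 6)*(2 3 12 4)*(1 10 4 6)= (1 8 7 5 9)(2 3 12 6 10 4)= [0, 8, 3, 12, 2, 9, 10, 5, 7, 1, 4, 11, 6]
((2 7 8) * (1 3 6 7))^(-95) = (1 3 6 7 8 2)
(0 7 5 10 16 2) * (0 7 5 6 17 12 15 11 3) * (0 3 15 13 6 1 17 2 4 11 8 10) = (0 5)(1 17 12 13 6 2 7)(4 11 15 8 10 16) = [5, 17, 7, 3, 11, 0, 2, 1, 10, 9, 16, 15, 13, 6, 14, 8, 4, 12]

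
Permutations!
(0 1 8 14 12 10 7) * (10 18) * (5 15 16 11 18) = (0 1 8 14 12 5 15 16 11 18 10 7) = [1, 8, 2, 3, 4, 15, 6, 0, 14, 9, 7, 18, 5, 13, 12, 16, 11, 17, 10]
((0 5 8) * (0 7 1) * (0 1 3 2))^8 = (0 8 3)(2 5 7)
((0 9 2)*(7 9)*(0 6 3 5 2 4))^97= ((0 7 9 4)(2 6 3 5))^97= (0 7 9 4)(2 6 3 5)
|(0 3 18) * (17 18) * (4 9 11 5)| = |(0 3 17 18)(4 9 11 5)| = 4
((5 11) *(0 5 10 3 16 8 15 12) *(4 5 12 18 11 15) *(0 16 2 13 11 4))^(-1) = ((0 12 16 8)(2 13 11 10 3)(4 5 15 18))^(-1) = (0 8 16 12)(2 3 10 11 13)(4 18 15 5)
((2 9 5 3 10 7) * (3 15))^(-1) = (2 7 10 3 15 5 9)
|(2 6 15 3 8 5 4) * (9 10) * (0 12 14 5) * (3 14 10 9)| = 30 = |(0 12 10 3 8)(2 6 15 14 5 4)|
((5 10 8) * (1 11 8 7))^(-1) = ((1 11 8 5 10 7))^(-1) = (1 7 10 5 8 11)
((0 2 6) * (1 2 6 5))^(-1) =(0 6)(1 5 2)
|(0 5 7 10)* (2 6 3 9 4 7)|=9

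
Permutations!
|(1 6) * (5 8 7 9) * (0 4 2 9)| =14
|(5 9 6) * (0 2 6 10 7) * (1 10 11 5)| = 6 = |(0 2 6 1 10 7)(5 9 11)|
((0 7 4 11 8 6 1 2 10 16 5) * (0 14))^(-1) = ((0 7 4 11 8 6 1 2 10 16 5 14))^(-1) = (0 14 5 16 10 2 1 6 8 11 4 7)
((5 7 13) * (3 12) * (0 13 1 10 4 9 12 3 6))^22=(0 5 1 4 12)(6 13 7 10 9)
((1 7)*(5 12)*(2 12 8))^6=(2 5)(8 12)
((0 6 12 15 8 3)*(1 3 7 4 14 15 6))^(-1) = ((0 1 3)(4 14 15 8 7)(6 12))^(-1) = (0 3 1)(4 7 8 15 14)(6 12)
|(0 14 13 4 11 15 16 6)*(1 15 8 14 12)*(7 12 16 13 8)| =42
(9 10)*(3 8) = [0, 1, 2, 8, 4, 5, 6, 7, 3, 10, 9] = (3 8)(9 10)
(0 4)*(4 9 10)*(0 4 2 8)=(0 9 10 2 8)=[9, 1, 8, 3, 4, 5, 6, 7, 0, 10, 2]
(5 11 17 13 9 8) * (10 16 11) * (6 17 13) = (5 10 16 11 13 9 8)(6 17) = [0, 1, 2, 3, 4, 10, 17, 7, 5, 8, 16, 13, 12, 9, 14, 15, 11, 6]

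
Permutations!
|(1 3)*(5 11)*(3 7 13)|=|(1 7 13 3)(5 11)|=4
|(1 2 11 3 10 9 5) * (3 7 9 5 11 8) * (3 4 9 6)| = 11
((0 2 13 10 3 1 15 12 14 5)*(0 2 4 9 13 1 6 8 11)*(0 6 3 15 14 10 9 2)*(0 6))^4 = ((0 4 2 1 14 5 6 8 11)(9 13)(10 15 12))^4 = (0 14 11 1 8 2 6 4 5)(10 15 12)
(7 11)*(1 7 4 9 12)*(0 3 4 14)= [3, 7, 2, 4, 9, 5, 6, 11, 8, 12, 10, 14, 1, 13, 0]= (0 3 4 9 12 1 7 11 14)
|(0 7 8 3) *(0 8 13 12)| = 4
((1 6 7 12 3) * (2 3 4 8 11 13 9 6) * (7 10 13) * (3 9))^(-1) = (1 3 13 10 6 9 2)(4 12 7 11 8)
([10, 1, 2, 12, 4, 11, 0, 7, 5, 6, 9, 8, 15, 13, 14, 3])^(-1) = [6, 1, 2, 15, 4, 8, 9, 7, 11, 10, 0, 5, 3, 13, 14, 12]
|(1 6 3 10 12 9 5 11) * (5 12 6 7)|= 12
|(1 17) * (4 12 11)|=6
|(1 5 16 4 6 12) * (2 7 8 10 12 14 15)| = |(1 5 16 4 6 14 15 2 7 8 10 12)| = 12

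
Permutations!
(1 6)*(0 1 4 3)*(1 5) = [5, 6, 2, 0, 3, 1, 4] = (0 5 1 6 4 3)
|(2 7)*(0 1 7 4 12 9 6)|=|(0 1 7 2 4 12 9 6)|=8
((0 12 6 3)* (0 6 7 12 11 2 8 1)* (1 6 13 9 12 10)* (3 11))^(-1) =((0 3 13 9 12 7 10 1)(2 8 6 11))^(-1) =(0 1 10 7 12 9 13 3)(2 11 6 8)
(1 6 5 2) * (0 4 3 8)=[4, 6, 1, 8, 3, 2, 5, 7, 0]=(0 4 3 8)(1 6 5 2)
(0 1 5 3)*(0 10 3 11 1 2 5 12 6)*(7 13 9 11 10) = (0 2 5 10 3 7 13 9 11 1 12 6) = [2, 12, 5, 7, 4, 10, 0, 13, 8, 11, 3, 1, 6, 9]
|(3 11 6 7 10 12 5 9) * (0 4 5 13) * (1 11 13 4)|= |(0 1 11 6 7 10 12 4 5 9 3 13)|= 12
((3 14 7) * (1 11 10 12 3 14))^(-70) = (14)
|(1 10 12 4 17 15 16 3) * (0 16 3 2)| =|(0 16 2)(1 10 12 4 17 15 3)| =21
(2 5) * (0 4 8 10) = (0 4 8 10)(2 5) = [4, 1, 5, 3, 8, 2, 6, 7, 10, 9, 0]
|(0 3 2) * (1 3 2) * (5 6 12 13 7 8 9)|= 14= |(0 2)(1 3)(5 6 12 13 7 8 9)|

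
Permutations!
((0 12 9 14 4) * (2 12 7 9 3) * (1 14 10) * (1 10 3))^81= ((0 7 9 3 2 12 1 14 4))^81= (14)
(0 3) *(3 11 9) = (0 11 9 3) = [11, 1, 2, 0, 4, 5, 6, 7, 8, 3, 10, 9]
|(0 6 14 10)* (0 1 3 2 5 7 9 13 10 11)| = 8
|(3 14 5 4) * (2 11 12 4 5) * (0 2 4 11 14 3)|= |(0 2 14 4)(11 12)|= 4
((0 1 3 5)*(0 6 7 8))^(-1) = (0 8 7 6 5 3 1)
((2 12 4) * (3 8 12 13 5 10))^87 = (2 4 12 8 3 10 5 13)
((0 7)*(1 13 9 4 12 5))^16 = ((0 7)(1 13 9 4 12 5))^16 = (1 12 9)(4 13 5)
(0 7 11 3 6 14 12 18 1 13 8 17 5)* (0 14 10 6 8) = (0 7 11 3 8 17 5 14 12 18 1 13)(6 10) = [7, 13, 2, 8, 4, 14, 10, 11, 17, 9, 6, 3, 18, 0, 12, 15, 16, 5, 1]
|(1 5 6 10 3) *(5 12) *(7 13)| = 6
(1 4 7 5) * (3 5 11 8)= (1 4 7 11 8 3 5)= [0, 4, 2, 5, 7, 1, 6, 11, 3, 9, 10, 8]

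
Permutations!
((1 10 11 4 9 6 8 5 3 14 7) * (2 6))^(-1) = ((1 10 11 4 9 2 6 8 5 3 14 7))^(-1) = (1 7 14 3 5 8 6 2 9 4 11 10)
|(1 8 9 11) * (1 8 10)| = 6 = |(1 10)(8 9 11)|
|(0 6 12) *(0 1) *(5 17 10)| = 12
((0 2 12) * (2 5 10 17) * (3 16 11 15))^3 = ((0 5 10 17 2 12)(3 16 11 15))^3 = (0 17)(2 5)(3 15 11 16)(10 12)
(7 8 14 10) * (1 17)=(1 17)(7 8 14 10)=[0, 17, 2, 3, 4, 5, 6, 8, 14, 9, 7, 11, 12, 13, 10, 15, 16, 1]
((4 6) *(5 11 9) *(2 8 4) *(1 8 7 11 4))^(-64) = ((1 8)(2 7 11 9 5 4 6))^(-64) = (2 6 4 5 9 11 7)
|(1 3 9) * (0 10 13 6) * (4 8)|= 12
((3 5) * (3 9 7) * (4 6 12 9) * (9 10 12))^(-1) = ((3 5 4 6 9 7)(10 12))^(-1) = (3 7 9 6 4 5)(10 12)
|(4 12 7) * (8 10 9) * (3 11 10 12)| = 8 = |(3 11 10 9 8 12 7 4)|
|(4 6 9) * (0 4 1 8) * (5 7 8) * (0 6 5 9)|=6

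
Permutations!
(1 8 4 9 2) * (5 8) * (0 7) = (0 7)(1 5 8 4 9 2) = [7, 5, 1, 3, 9, 8, 6, 0, 4, 2]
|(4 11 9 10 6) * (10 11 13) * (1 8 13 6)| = |(1 8 13 10)(4 6)(9 11)| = 4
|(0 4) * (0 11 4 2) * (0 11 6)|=|(0 2 11 4 6)|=5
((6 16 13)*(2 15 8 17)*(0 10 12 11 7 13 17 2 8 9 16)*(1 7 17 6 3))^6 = (0 2 10 15 12 9 11 16 17 6 8)(1 13)(3 7)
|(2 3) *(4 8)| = |(2 3)(4 8)| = 2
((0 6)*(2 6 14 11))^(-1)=((0 14 11 2 6))^(-1)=(0 6 2 11 14)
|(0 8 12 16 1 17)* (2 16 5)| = 8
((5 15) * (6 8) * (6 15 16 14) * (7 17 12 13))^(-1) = ((5 16 14 6 8 15)(7 17 12 13))^(-1) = (5 15 8 6 14 16)(7 13 12 17)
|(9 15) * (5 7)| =|(5 7)(9 15)| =2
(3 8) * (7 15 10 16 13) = (3 8)(7 15 10 16 13) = [0, 1, 2, 8, 4, 5, 6, 15, 3, 9, 16, 11, 12, 7, 14, 10, 13]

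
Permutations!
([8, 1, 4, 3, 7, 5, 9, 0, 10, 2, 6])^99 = [6, 1, 0, 3, 8, 5, 4, 10, 9, 7, 2]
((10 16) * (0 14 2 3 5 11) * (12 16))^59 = ((0 14 2 3 5 11)(10 12 16))^59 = (0 11 5 3 2 14)(10 16 12)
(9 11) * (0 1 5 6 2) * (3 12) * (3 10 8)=(0 1 5 6 2)(3 12 10 8)(9 11)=[1, 5, 0, 12, 4, 6, 2, 7, 3, 11, 8, 9, 10]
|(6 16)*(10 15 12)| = |(6 16)(10 15 12)| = 6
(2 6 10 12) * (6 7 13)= (2 7 13 6 10 12)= [0, 1, 7, 3, 4, 5, 10, 13, 8, 9, 12, 11, 2, 6]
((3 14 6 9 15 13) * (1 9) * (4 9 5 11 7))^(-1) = (1 6 14 3 13 15 9 4 7 11 5)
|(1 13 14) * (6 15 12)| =|(1 13 14)(6 15 12)| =3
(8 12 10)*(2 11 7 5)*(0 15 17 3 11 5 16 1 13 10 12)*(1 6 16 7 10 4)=(0 15 17 3 11 10 8)(1 13 4)(2 5)(6 16)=[15, 13, 5, 11, 1, 2, 16, 7, 0, 9, 8, 10, 12, 4, 14, 17, 6, 3]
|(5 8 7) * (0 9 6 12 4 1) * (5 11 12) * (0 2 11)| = 30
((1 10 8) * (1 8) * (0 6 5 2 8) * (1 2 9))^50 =(0 5 1 2)(6 9 10 8)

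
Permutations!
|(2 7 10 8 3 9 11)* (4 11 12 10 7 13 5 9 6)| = |(2 13 5 9 12 10 8 3 6 4 11)| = 11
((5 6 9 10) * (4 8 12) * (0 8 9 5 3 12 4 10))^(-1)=(0 9 4 8)(3 10 12)(5 6)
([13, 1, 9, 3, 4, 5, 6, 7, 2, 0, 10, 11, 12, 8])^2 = (0 8 9 13 2)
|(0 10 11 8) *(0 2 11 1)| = 3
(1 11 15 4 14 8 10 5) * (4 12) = (1 11 15 12 4 14 8 10 5) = [0, 11, 2, 3, 14, 1, 6, 7, 10, 9, 5, 15, 4, 13, 8, 12]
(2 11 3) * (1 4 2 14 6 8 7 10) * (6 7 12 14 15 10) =[0, 4, 11, 15, 2, 5, 8, 6, 12, 9, 1, 3, 14, 13, 7, 10] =(1 4 2 11 3 15 10)(6 8 12 14 7)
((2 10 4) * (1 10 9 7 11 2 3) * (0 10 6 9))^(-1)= ((0 10 4 3 1 6 9 7 11 2))^(-1)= (0 2 11 7 9 6 1 3 4 10)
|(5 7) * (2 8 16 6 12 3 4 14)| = 8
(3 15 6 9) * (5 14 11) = [0, 1, 2, 15, 4, 14, 9, 7, 8, 3, 10, 5, 12, 13, 11, 6] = (3 15 6 9)(5 14 11)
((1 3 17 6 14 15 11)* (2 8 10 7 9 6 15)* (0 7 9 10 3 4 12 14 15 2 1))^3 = (0 9 11 10 15 7 6)(1 14 12 4)(2 17 3 8)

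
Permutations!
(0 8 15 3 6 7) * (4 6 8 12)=(0 12 4 6 7)(3 8 15)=[12, 1, 2, 8, 6, 5, 7, 0, 15, 9, 10, 11, 4, 13, 14, 3]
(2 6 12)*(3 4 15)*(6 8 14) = (2 8 14 6 12)(3 4 15) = [0, 1, 8, 4, 15, 5, 12, 7, 14, 9, 10, 11, 2, 13, 6, 3]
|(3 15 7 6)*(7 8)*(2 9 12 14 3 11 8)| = 12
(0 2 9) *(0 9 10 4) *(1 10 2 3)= (0 3 1 10 4)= [3, 10, 2, 1, 0, 5, 6, 7, 8, 9, 4]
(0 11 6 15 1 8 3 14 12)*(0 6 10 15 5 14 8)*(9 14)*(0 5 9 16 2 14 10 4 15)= (0 11 4 15 1 5 16 2 14 12 6 9 10)(3 8)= [11, 5, 14, 8, 15, 16, 9, 7, 3, 10, 0, 4, 6, 13, 12, 1, 2]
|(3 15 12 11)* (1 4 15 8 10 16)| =9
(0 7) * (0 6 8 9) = (0 7 6 8 9) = [7, 1, 2, 3, 4, 5, 8, 6, 9, 0]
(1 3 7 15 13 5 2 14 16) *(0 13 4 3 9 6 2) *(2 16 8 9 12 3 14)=(0 13 5)(1 12 3 7 15 4 14 8 9 6 16)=[13, 12, 2, 7, 14, 0, 16, 15, 9, 6, 10, 11, 3, 5, 8, 4, 1]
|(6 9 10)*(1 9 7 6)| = |(1 9 10)(6 7)| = 6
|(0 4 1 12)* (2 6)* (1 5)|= |(0 4 5 1 12)(2 6)|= 10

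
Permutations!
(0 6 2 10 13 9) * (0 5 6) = (2 10 13 9 5 6) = [0, 1, 10, 3, 4, 6, 2, 7, 8, 5, 13, 11, 12, 9]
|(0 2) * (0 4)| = |(0 2 4)| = 3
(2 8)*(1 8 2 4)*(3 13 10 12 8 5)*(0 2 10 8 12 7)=(0 2 10 7)(1 5 3 13 8 4)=[2, 5, 10, 13, 1, 3, 6, 0, 4, 9, 7, 11, 12, 8]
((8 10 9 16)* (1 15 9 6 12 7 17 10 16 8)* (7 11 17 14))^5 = ((1 15 9 8 16)(6 12 11 17 10)(7 14))^5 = (17)(7 14)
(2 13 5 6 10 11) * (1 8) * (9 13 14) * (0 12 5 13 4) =(0 12 5 6 10 11 2 14 9 4)(1 8) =[12, 8, 14, 3, 0, 6, 10, 7, 1, 4, 11, 2, 5, 13, 9]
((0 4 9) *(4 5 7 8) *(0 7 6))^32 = (9)(0 6 5)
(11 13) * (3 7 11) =(3 7 11 13) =[0, 1, 2, 7, 4, 5, 6, 11, 8, 9, 10, 13, 12, 3]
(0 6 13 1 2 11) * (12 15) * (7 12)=(0 6 13 1 2 11)(7 12 15)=[6, 2, 11, 3, 4, 5, 13, 12, 8, 9, 10, 0, 15, 1, 14, 7]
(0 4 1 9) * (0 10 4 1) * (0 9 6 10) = (0 1 6 10 4 9) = [1, 6, 2, 3, 9, 5, 10, 7, 8, 0, 4]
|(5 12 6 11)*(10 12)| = |(5 10 12 6 11)| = 5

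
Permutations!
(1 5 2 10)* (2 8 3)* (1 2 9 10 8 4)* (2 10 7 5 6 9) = (10)(1 6 9 7 5 4)(2 8 3) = [0, 6, 8, 2, 1, 4, 9, 5, 3, 7, 10]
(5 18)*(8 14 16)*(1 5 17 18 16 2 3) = (1 5 16 8 14 2 3)(17 18) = [0, 5, 3, 1, 4, 16, 6, 7, 14, 9, 10, 11, 12, 13, 2, 15, 8, 18, 17]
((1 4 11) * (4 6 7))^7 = (1 7 11 6 4)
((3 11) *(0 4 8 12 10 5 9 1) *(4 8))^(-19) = (0 12 5 1 8 10 9)(3 11)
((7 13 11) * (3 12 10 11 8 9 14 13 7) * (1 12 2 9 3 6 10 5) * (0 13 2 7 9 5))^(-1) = ((0 13 8 3 7 9 14 2 5 1 12)(6 10 11))^(-1) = (0 12 1 5 2 14 9 7 3 8 13)(6 11 10)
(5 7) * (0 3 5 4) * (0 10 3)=(3 5 7 4 10)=[0, 1, 2, 5, 10, 7, 6, 4, 8, 9, 3]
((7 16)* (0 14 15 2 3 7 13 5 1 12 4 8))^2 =((0 14 15 2 3 7 16 13 5 1 12 4 8))^2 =(0 15 3 16 5 12 8 14 2 7 13 1 4)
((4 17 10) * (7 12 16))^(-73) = (4 10 17)(7 16 12)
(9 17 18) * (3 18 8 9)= (3 18)(8 9 17)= [0, 1, 2, 18, 4, 5, 6, 7, 9, 17, 10, 11, 12, 13, 14, 15, 16, 8, 3]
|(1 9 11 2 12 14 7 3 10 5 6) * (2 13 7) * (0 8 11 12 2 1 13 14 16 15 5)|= 15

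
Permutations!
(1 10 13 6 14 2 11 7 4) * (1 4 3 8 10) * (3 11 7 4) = (2 7 11 4 3 8 10 13 6 14) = [0, 1, 7, 8, 3, 5, 14, 11, 10, 9, 13, 4, 12, 6, 2]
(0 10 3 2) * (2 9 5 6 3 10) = (10)(0 2)(3 9 5 6) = [2, 1, 0, 9, 4, 6, 3, 7, 8, 5, 10]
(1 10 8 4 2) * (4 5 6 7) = (1 10 8 5 6 7 4 2) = [0, 10, 1, 3, 2, 6, 7, 4, 5, 9, 8]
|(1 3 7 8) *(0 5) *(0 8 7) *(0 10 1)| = 3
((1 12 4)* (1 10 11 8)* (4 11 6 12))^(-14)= ((1 4 10 6 12 11 8))^(-14)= (12)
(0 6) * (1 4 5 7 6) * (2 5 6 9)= (0 1 4 6)(2 5 7 9)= [1, 4, 5, 3, 6, 7, 0, 9, 8, 2]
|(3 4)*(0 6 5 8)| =4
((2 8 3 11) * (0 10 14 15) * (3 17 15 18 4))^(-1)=((0 10 14 18 4 3 11 2 8 17 15))^(-1)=(0 15 17 8 2 11 3 4 18 14 10)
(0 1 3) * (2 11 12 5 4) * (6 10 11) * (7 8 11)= (0 1 3)(2 6 10 7 8 11 12 5 4)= [1, 3, 6, 0, 2, 4, 10, 8, 11, 9, 7, 12, 5]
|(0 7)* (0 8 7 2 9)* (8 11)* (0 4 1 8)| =8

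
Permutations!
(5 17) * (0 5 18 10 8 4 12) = (0 5 17 18 10 8 4 12) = [5, 1, 2, 3, 12, 17, 6, 7, 4, 9, 8, 11, 0, 13, 14, 15, 16, 18, 10]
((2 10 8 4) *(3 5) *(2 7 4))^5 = (2 8 10)(3 5)(4 7)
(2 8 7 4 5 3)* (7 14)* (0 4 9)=[4, 1, 8, 2, 5, 3, 6, 9, 14, 0, 10, 11, 12, 13, 7]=(0 4 5 3 2 8 14 7 9)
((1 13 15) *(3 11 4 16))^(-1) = (1 15 13)(3 16 4 11)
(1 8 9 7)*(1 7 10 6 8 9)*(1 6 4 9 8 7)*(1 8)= (4 9 10)(6 7 8)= [0, 1, 2, 3, 9, 5, 7, 8, 6, 10, 4]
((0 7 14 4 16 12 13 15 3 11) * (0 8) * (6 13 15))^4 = (0 16 11 14 15)(3 7 12 8 4)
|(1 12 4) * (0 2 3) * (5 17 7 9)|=|(0 2 3)(1 12 4)(5 17 7 9)|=12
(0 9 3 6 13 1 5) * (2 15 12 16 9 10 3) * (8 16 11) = (0 10 3 6 13 1 5)(2 15 12 11 8 16 9) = [10, 5, 15, 6, 4, 0, 13, 7, 16, 2, 3, 8, 11, 1, 14, 12, 9]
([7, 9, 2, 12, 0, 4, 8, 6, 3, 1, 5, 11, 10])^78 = [10, 1, 2, 7, 12, 3, 4, 5, 0, 9, 8, 11, 6]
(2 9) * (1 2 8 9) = (1 2)(8 9) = [0, 2, 1, 3, 4, 5, 6, 7, 9, 8]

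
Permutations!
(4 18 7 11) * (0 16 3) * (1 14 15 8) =(0 16 3)(1 14 15 8)(4 18 7 11) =[16, 14, 2, 0, 18, 5, 6, 11, 1, 9, 10, 4, 12, 13, 15, 8, 3, 17, 7]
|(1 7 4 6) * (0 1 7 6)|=|(0 1 6 7 4)|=5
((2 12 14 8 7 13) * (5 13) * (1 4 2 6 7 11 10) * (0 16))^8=(16)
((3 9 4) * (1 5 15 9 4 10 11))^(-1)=(1 11 10 9 15 5)(3 4)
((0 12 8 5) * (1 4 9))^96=(12)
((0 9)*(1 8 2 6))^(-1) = ((0 9)(1 8 2 6))^(-1) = (0 9)(1 6 2 8)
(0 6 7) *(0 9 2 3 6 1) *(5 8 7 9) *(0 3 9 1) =(1 3 6)(2 9)(5 8 7) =[0, 3, 9, 6, 4, 8, 1, 5, 7, 2]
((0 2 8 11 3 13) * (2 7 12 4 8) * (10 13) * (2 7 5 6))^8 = (0 11 7)(2 13 8)(3 12 5)(4 6 10)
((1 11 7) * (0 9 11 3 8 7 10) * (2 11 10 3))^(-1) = ((0 9 10)(1 2 11 3 8 7))^(-1) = (0 10 9)(1 7 8 3 11 2)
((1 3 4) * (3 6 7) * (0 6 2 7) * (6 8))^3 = ((0 8 6)(1 2 7 3 4))^3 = (8)(1 3 2 4 7)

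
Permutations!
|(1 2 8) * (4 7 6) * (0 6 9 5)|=|(0 6 4 7 9 5)(1 2 8)|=6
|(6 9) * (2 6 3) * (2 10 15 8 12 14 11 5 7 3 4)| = |(2 6 9 4)(3 10 15 8 12 14 11 5 7)| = 36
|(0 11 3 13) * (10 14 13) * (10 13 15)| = 12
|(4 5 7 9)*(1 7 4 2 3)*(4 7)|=7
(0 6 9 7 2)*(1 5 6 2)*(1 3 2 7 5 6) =(0 7 3 2)(1 6 9 5) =[7, 6, 0, 2, 4, 1, 9, 3, 8, 5]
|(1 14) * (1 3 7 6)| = |(1 14 3 7 6)| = 5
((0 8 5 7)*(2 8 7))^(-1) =((0 7)(2 8 5))^(-1) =(0 7)(2 5 8)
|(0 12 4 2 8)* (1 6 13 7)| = 20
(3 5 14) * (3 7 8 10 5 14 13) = (3 14 7 8 10 5 13) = [0, 1, 2, 14, 4, 13, 6, 8, 10, 9, 5, 11, 12, 3, 7]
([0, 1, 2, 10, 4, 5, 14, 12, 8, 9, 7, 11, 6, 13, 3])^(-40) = [0, 1, 2, 7, 4, 5, 3, 6, 8, 9, 12, 11, 14, 13, 10]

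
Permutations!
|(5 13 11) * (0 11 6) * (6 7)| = |(0 11 5 13 7 6)| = 6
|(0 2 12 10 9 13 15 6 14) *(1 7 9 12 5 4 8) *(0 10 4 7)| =14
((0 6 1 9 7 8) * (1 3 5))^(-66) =((0 6 3 5 1 9 7 8))^(-66) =(0 7 1 3)(5 6 8 9)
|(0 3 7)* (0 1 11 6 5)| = 7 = |(0 3 7 1 11 6 5)|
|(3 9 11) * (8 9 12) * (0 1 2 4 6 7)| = |(0 1 2 4 6 7)(3 12 8 9 11)| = 30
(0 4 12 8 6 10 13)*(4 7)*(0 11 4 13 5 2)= [7, 1, 0, 3, 12, 2, 10, 13, 6, 9, 5, 4, 8, 11]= (0 7 13 11 4 12 8 6 10 5 2)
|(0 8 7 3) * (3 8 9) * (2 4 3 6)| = |(0 9 6 2 4 3)(7 8)| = 6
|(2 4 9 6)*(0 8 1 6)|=|(0 8 1 6 2 4 9)|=7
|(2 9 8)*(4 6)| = 6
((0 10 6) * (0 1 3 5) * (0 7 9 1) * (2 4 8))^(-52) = ((0 10 6)(1 3 5 7 9)(2 4 8))^(-52) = (0 6 10)(1 7 3 9 5)(2 8 4)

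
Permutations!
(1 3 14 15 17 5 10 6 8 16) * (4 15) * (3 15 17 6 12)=(1 15 6 8 16)(3 14 4 17 5 10 12)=[0, 15, 2, 14, 17, 10, 8, 7, 16, 9, 12, 11, 3, 13, 4, 6, 1, 5]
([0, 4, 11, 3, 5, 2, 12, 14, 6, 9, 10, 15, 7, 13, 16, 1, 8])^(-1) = (1 15 11 2 5 4)(6 8 16 14 7 12)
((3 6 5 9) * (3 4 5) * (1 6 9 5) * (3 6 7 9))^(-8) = (9)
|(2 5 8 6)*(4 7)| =|(2 5 8 6)(4 7)| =4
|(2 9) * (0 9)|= |(0 9 2)|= 3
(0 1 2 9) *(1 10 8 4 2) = (0 10 8 4 2 9) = [10, 1, 9, 3, 2, 5, 6, 7, 4, 0, 8]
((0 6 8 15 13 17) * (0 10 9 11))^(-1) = (0 11 9 10 17 13 15 8 6)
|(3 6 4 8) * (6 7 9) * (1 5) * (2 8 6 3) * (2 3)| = 10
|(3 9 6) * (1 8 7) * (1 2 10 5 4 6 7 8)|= |(2 10 5 4 6 3 9 7)|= 8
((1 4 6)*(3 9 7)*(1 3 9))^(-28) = (9)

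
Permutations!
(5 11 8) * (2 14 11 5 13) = (2 14 11 8 13) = [0, 1, 14, 3, 4, 5, 6, 7, 13, 9, 10, 8, 12, 2, 11]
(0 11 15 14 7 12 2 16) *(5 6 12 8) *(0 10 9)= (0 11 15 14 7 8 5 6 12 2 16 10 9)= [11, 1, 16, 3, 4, 6, 12, 8, 5, 0, 9, 15, 2, 13, 7, 14, 10]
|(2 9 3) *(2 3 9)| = 1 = |(9)|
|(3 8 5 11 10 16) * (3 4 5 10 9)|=|(3 8 10 16 4 5 11 9)|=8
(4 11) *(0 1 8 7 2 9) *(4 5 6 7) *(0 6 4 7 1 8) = (0 8 7 2 9 6 1)(4 11 5) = [8, 0, 9, 3, 11, 4, 1, 2, 7, 6, 10, 5]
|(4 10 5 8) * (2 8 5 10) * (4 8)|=|(10)(2 4)|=2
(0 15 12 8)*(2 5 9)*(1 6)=[15, 6, 5, 3, 4, 9, 1, 7, 0, 2, 10, 11, 8, 13, 14, 12]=(0 15 12 8)(1 6)(2 5 9)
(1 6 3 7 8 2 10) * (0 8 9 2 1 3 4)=(0 8 1 6 4)(2 10 3 7 9)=[8, 6, 10, 7, 0, 5, 4, 9, 1, 2, 3]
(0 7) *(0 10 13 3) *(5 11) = (0 7 10 13 3)(5 11) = [7, 1, 2, 0, 4, 11, 6, 10, 8, 9, 13, 5, 12, 3]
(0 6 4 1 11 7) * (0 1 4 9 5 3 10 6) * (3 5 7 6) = (1 11 6 9 7)(3 10) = [0, 11, 2, 10, 4, 5, 9, 1, 8, 7, 3, 6]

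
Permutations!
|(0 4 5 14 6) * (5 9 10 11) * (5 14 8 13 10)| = 10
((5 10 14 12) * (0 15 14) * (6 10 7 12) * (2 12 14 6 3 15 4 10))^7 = ((0 4 10)(2 12 5 7 14 3 15 6))^7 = (0 4 10)(2 6 15 3 14 7 5 12)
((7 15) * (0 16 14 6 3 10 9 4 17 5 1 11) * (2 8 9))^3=((0 16 14 6 3 10 2 8 9 4 17 5 1 11)(7 15))^3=(0 6 2 4 1 16 3 8 17 11 14 10 9 5)(7 15)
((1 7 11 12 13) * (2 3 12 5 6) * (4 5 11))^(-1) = ((1 7 4 5 6 2 3 12 13))^(-1) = (1 13 12 3 2 6 5 4 7)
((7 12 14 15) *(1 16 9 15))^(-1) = (1 14 12 7 15 9 16)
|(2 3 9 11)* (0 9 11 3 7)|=6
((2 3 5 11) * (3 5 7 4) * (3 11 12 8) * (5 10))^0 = ((2 10 5 12 8 3 7 4 11))^0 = (12)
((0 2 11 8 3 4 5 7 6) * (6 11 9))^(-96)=((0 2 9 6)(3 4 5 7 11 8))^(-96)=(11)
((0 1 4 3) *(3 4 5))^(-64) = (5)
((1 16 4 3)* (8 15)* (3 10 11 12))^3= ((1 16 4 10 11 12 3)(8 15))^3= (1 10 3 4 12 16 11)(8 15)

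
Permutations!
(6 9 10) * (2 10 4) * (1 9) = (1 9 4 2 10 6) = [0, 9, 10, 3, 2, 5, 1, 7, 8, 4, 6]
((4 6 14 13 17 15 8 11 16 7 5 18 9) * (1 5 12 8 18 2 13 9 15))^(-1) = (1 17 13 2 5)(4 9 14 6)(7 16 11 8 12)(15 18)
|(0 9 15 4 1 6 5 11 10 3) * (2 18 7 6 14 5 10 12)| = |(0 9 15 4 1 14 5 11 12 2 18 7 6 10 3)| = 15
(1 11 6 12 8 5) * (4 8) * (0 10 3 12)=(0 10 3 12 4 8 5 1 11 6)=[10, 11, 2, 12, 8, 1, 0, 7, 5, 9, 3, 6, 4]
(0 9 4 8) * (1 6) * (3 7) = [9, 6, 2, 7, 8, 5, 1, 3, 0, 4] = (0 9 4 8)(1 6)(3 7)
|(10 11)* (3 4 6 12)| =|(3 4 6 12)(10 11)| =4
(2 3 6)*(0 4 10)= [4, 1, 3, 6, 10, 5, 2, 7, 8, 9, 0]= (0 4 10)(2 3 6)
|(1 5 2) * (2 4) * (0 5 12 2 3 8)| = 15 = |(0 5 4 3 8)(1 12 2)|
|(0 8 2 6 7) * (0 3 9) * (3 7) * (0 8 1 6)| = 7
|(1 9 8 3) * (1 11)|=5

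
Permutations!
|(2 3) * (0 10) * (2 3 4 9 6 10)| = |(0 2 4 9 6 10)| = 6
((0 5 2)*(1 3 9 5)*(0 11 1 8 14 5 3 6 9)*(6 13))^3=(0 5 1 9 8 2 13 3 14 11 6)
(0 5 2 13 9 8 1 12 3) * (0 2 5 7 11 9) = (0 7 11 9 8 1 12 3 2 13) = [7, 12, 13, 2, 4, 5, 6, 11, 1, 8, 10, 9, 3, 0]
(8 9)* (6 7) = [0, 1, 2, 3, 4, 5, 7, 6, 9, 8] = (6 7)(8 9)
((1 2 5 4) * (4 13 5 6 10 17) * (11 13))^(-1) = (1 4 17 10 6 2)(5 13 11)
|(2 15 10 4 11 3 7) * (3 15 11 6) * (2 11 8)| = |(2 8)(3 7 11 15 10 4 6)| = 14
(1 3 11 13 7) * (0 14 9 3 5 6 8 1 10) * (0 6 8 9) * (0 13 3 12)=[14, 5, 2, 11, 4, 8, 9, 10, 1, 12, 6, 3, 0, 7, 13]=(0 14 13 7 10 6 9 12)(1 5 8)(3 11)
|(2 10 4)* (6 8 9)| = |(2 10 4)(6 8 9)| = 3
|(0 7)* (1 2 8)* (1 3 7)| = 6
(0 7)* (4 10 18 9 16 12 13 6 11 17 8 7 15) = (0 15 4 10 18 9 16 12 13 6 11 17 8 7) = [15, 1, 2, 3, 10, 5, 11, 0, 7, 16, 18, 17, 13, 6, 14, 4, 12, 8, 9]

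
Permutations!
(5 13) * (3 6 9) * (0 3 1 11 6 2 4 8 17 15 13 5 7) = (0 3 2 4 8 17 15 13 7)(1 11 6 9) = [3, 11, 4, 2, 8, 5, 9, 0, 17, 1, 10, 6, 12, 7, 14, 13, 16, 15]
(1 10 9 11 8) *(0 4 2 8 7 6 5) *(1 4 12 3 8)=[12, 10, 1, 8, 2, 0, 5, 6, 4, 11, 9, 7, 3]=(0 12 3 8 4 2 1 10 9 11 7 6 5)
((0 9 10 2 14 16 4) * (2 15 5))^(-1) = (0 4 16 14 2 5 15 10 9)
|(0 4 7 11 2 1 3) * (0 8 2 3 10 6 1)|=21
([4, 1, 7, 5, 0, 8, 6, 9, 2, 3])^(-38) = [0, 1, 5, 7, 4, 9, 6, 8, 3, 2]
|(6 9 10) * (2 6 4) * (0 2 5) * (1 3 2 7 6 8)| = |(0 7 6 9 10 4 5)(1 3 2 8)| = 28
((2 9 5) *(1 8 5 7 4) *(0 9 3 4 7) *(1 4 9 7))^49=((0 7 1 8 5 2 3 9))^49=(0 7 1 8 5 2 3 9)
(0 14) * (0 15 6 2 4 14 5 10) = (0 5 10)(2 4 14 15 6) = [5, 1, 4, 3, 14, 10, 2, 7, 8, 9, 0, 11, 12, 13, 15, 6]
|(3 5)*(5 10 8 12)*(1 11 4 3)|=|(1 11 4 3 10 8 12 5)|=8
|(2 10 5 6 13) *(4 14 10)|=7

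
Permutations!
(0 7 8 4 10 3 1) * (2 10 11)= (0 7 8 4 11 2 10 3 1)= [7, 0, 10, 1, 11, 5, 6, 8, 4, 9, 3, 2]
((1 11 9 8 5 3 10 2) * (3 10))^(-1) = (1 2 10 5 8 9 11)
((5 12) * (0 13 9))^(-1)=(0 9 13)(5 12)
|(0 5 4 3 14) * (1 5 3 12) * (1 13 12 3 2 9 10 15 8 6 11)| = |(0 2 9 10 15 8 6 11 1 5 4 3 14)(12 13)| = 26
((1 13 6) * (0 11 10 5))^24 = ((0 11 10 5)(1 13 6))^24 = (13)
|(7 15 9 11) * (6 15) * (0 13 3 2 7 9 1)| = 8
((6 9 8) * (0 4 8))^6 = (0 4 8 6 9) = ((0 4 8 6 9))^6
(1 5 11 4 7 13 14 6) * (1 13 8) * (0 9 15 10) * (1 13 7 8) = (0 9 15 10)(1 5 11 4 8 13 14 6 7) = [9, 5, 2, 3, 8, 11, 7, 1, 13, 15, 0, 4, 12, 14, 6, 10]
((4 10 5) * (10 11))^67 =(4 5 10 11)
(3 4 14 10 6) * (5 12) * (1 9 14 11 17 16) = (1 9 14 10 6 3 4 11 17 16)(5 12) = [0, 9, 2, 4, 11, 12, 3, 7, 8, 14, 6, 17, 5, 13, 10, 15, 1, 16]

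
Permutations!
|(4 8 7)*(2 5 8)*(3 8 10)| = |(2 5 10 3 8 7 4)| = 7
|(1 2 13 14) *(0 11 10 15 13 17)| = |(0 11 10 15 13 14 1 2 17)| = 9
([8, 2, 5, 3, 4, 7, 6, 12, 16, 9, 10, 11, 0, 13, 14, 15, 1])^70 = [7, 8, 16, 3, 4, 1, 6, 2, 12, 9, 10, 11, 5, 13, 14, 15, 0]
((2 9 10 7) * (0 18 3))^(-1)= (0 3 18)(2 7 10 9)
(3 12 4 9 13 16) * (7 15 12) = (3 7 15 12 4 9 13 16) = [0, 1, 2, 7, 9, 5, 6, 15, 8, 13, 10, 11, 4, 16, 14, 12, 3]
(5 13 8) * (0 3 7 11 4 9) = (0 3 7 11 4 9)(5 13 8) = [3, 1, 2, 7, 9, 13, 6, 11, 5, 0, 10, 4, 12, 8]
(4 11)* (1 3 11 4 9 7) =(1 3 11 9 7) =[0, 3, 2, 11, 4, 5, 6, 1, 8, 7, 10, 9]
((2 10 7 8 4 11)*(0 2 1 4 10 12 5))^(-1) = ((0 2 12 5)(1 4 11)(7 8 10))^(-1) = (0 5 12 2)(1 11 4)(7 10 8)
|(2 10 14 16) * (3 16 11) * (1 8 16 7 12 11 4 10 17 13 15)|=84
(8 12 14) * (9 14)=[0, 1, 2, 3, 4, 5, 6, 7, 12, 14, 10, 11, 9, 13, 8]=(8 12 9 14)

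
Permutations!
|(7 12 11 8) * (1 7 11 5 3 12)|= 6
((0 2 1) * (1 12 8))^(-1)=((0 2 12 8 1))^(-1)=(0 1 8 12 2)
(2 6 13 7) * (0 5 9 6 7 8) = [5, 1, 7, 3, 4, 9, 13, 2, 0, 6, 10, 11, 12, 8] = (0 5 9 6 13 8)(2 7)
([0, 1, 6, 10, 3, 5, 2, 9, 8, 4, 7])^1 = (2 6)(3 10 7 9 4)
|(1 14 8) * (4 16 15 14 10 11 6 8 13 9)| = 30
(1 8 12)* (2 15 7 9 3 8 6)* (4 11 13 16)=(1 6 2 15 7 9 3 8 12)(4 11 13 16)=[0, 6, 15, 8, 11, 5, 2, 9, 12, 3, 10, 13, 1, 16, 14, 7, 4]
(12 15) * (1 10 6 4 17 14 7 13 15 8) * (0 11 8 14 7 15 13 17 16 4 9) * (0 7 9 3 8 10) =(0 11 10 6 3 8 1)(4 16)(7 17 9)(12 14 15) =[11, 0, 2, 8, 16, 5, 3, 17, 1, 7, 6, 10, 14, 13, 15, 12, 4, 9]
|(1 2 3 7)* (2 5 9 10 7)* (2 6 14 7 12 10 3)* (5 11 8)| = |(1 11 8 5 9 3 6 14 7)(10 12)| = 18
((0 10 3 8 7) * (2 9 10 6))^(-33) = (0 7 8 3 10 9 2 6) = ((0 6 2 9 10 3 8 7))^(-33)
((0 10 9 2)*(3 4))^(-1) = (0 2 9 10)(3 4)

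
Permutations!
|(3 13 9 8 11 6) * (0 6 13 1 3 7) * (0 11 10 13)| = 4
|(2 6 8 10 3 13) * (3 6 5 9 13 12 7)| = 12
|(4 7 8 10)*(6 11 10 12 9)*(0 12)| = 9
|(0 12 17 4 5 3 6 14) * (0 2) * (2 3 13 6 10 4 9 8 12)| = |(0 2)(3 10 4 5 13 6 14)(8 12 17 9)| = 28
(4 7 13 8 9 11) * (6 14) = (4 7 13 8 9 11)(6 14) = [0, 1, 2, 3, 7, 5, 14, 13, 9, 11, 10, 4, 12, 8, 6]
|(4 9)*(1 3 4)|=|(1 3 4 9)|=4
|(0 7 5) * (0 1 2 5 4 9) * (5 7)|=|(0 5 1 2 7 4 9)|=7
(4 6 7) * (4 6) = (6 7) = [0, 1, 2, 3, 4, 5, 7, 6]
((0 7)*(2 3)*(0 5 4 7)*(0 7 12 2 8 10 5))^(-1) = (0 7)(2 12 4 5 10 8 3)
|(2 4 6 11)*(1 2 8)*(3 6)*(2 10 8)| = 15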